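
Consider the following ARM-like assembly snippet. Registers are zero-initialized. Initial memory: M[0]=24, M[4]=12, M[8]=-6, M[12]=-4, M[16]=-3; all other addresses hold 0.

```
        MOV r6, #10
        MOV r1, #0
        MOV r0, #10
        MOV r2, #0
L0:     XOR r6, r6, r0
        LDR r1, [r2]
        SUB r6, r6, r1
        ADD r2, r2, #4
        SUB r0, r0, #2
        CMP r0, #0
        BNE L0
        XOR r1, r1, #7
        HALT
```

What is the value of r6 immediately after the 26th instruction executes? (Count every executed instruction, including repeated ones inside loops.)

-36

r6=10
r1=0
r0=10
r2=0
r6=10^10=0
r1=M[0]=24
r6=0-24=-24
r2=0+4=4
r0=10-2=8
CMP r0, #0  (cmp 8,0)
BNE L0: taken
r6=(-24)^8=-32
r1=M[4]=12
r6=(-32)-12=-44
r2=4+4=8
r0=8-2=6
CMP r0, #0  (cmp 6,0)
BNE L0: taken
r6=(-44)^6=-46
r1=M[8]=-6
r6=(-46)-(-6)=-40
r2=8+4=12
r0=6-2=4
CMP r0, #0  (cmp 4,0)
BNE L0: taken
r6=(-40)^4=-36
After step 26: r6 = -36.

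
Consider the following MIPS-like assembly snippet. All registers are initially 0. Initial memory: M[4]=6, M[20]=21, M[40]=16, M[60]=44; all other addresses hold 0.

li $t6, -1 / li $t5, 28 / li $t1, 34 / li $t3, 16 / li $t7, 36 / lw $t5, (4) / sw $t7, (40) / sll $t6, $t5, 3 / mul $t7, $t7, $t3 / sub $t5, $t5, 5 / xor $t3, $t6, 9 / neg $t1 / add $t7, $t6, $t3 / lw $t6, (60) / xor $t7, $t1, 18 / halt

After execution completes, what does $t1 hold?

-34

$t6=-1
$t5=28
$t1=34
$t3=16
$t7=36
$t5=M[4]=6
sw $t7, (40) → M[40]=36
$t6=6<<3=48
$t7=36*16=576
$t5=6-5=1
$t3=48^9=57
$t1=-(34)=-34
$t7=48+57=105
$t6=M[60]=44
$t7=(-34)^18=-52
halt.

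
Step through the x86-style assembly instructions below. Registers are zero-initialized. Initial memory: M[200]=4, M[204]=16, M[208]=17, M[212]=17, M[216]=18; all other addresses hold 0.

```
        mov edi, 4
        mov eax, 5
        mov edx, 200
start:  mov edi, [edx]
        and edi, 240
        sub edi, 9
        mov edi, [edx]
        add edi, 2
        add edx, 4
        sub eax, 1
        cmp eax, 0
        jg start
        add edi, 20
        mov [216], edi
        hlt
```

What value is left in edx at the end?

220

edi=4
eax=5
edx=200
edi=M[200]=4
edi=4&240=0
edi=0-9=-9
edi=M[200]=4
edi=4+2=6
edx=200+4=204
eax=5-1=4
cmp eax, 0  (cmp 4,0)
jg start: taken
edi=M[204]=16
edi=16&240=16
edi=16-9=7
edi=M[204]=16
edi=16+2=18
edx=204+4=208
eax=4-1=3
cmp eax, 0  (cmp 3,0)
jg start: taken
edi=M[208]=17
edi=17&240=16
edi=16-9=7
edi=M[208]=17
edi=17+2=19
edx=208+4=212
eax=3-1=2
cmp eax, 0  (cmp 2,0)
jg start: taken
edi=M[212]=17
edi=17&240=16
edi=16-9=7
edi=M[212]=17
edi=17+2=19
edx=212+4=216
eax=2-1=1
cmp eax, 0  (cmp 1,0)
jg start: taken
edi=M[216]=18
edi=18&240=16
edi=16-9=7
edi=M[216]=18
edi=18+2=20
edx=216+4=220
eax=1-1=0
cmp eax, 0  (cmp 0,0)
jg start: not taken
edi=20+20=40
mov [216], edi → M[216]=40
halt.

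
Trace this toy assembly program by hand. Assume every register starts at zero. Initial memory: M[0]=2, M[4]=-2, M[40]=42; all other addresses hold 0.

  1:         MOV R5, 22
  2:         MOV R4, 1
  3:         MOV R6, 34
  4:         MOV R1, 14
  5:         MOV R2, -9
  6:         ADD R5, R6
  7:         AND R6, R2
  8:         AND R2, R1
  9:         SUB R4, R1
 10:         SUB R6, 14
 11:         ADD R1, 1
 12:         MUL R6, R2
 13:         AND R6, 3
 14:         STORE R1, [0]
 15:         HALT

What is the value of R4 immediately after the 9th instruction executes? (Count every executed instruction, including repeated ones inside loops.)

MOV R5, 22 → R5=22
MOV R4, 1 → R4=1
MOV R6, 34 → R6=34
MOV R1, 14 → R1=14
MOV R2, -9 → R2=-9
ADD R5, R6 → R5=22+34=56
AND R6, R2 → R6=34&(-9)=34
AND R2, R1 → R2=(-9)&14=6
SUB R4, R1 → R4=1-14=-13
After step 9: R4 = -13.

-13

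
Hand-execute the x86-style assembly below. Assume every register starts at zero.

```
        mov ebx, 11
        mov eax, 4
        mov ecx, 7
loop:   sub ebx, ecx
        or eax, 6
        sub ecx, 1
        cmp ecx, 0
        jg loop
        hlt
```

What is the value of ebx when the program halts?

-17

after mov ebx, 11: ebx=11
after mov eax, 4: eax=4
after mov ecx, 7: ecx=7
after sub ebx, ecx: ebx=11-7=4
after or eax, 6: eax=4|6=6
after sub ecx, 1: ecx=7-1=6
cmp ecx, 0  (cmp 6,0)
jg loop: taken
after sub ebx, ecx: ebx=4-6=-2
after or eax, 6: eax=6|6=6
after sub ecx, 1: ecx=6-1=5
cmp ecx, 0  (cmp 5,0)
jg loop: taken
after sub ebx, ecx: ebx=(-2)-5=-7
after or eax, 6: eax=6|6=6
after sub ecx, 1: ecx=5-1=4
cmp ecx, 0  (cmp 4,0)
jg loop: taken
after sub ebx, ecx: ebx=(-7)-4=-11
after or eax, 6: eax=6|6=6
after sub ecx, 1: ecx=4-1=3
cmp ecx, 0  (cmp 3,0)
jg loop: taken
after sub ebx, ecx: ebx=(-11)-3=-14
after or eax, 6: eax=6|6=6
after sub ecx, 1: ecx=3-1=2
cmp ecx, 0  (cmp 2,0)
jg loop: taken
after sub ebx, ecx: ebx=(-14)-2=-16
after or eax, 6: eax=6|6=6
after sub ecx, 1: ecx=2-1=1
cmp ecx, 0  (cmp 1,0)
jg loop: taken
after sub ebx, ecx: ebx=(-16)-1=-17
after or eax, 6: eax=6|6=6
after sub ecx, 1: ecx=1-1=0
cmp ecx, 0  (cmp 0,0)
jg loop: not taken
halt.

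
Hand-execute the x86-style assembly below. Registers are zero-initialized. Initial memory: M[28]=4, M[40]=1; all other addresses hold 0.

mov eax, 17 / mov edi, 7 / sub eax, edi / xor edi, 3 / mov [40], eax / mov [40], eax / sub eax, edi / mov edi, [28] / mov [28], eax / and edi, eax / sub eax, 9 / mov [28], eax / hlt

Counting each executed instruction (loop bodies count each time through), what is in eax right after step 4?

10

eax=17
edi=7
eax=17-7=10
edi=7^3=4
After step 4: eax = 10.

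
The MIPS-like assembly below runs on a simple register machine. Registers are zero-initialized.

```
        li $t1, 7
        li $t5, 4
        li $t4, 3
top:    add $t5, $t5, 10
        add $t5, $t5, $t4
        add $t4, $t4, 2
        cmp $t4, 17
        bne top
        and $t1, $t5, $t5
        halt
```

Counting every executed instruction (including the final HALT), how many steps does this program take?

after li $t1, 7: $t1=7
after li $t5, 4: $t5=4
after li $t4, 3: $t4=3
after add $t5, $t5, 10: $t5=4+10=14
after add $t5, $t5, $t4: $t5=14+3=17
after add $t4, $t4, 2: $t4=3+2=5
cmp $t4, 17  (cmp 5,17)
bne top: taken
after add $t5, $t5, 10: $t5=17+10=27
after add $t5, $t5, $t4: $t5=27+5=32
after add $t4, $t4, 2: $t4=5+2=7
cmp $t4, 17  (cmp 7,17)
bne top: taken
after add $t5, $t5, 10: $t5=32+10=42
after add $t5, $t5, $t4: $t5=42+7=49
after add $t4, $t4, 2: $t4=7+2=9
cmp $t4, 17  (cmp 9,17)
bne top: taken
after add $t5, $t5, 10: $t5=49+10=59
after add $t5, $t5, $t4: $t5=59+9=68
after add $t4, $t4, 2: $t4=9+2=11
cmp $t4, 17  (cmp 11,17)
bne top: taken
after add $t5, $t5, 10: $t5=68+10=78
after add $t5, $t5, $t4: $t5=78+11=89
after add $t4, $t4, 2: $t4=11+2=13
cmp $t4, 17  (cmp 13,17)
bne top: taken
after add $t5, $t5, 10: $t5=89+10=99
after add $t5, $t5, $t4: $t5=99+13=112
after add $t4, $t4, 2: $t4=13+2=15
cmp $t4, 17  (cmp 15,17)
bne top: taken
after add $t5, $t5, 10: $t5=112+10=122
after add $t5, $t5, $t4: $t5=122+15=137
after add $t4, $t4, 2: $t4=15+2=17
cmp $t4, 17  (cmp 17,17)
bne top: not taken
after and $t1, $t5, $t5: $t1=137&137=137
halt.
Total executed instructions: 40.

40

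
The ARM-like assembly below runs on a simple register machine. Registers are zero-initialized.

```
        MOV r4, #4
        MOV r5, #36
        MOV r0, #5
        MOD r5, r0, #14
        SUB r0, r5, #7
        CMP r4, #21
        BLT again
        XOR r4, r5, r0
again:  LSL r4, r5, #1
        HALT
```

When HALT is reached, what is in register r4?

10

after MOV r4, #4: r4=4
after MOV r5, #36: r5=36
after MOV r0, #5: r0=5
after MOD r5, r0, #14: r5=5%14=5
after SUB r0, r5, #7: r0=5-7=-2
CMP r4, #21  (cmp 4,21)
BLT again: taken
after LSL r4, r5, #1: r4=5<<1=10
halt.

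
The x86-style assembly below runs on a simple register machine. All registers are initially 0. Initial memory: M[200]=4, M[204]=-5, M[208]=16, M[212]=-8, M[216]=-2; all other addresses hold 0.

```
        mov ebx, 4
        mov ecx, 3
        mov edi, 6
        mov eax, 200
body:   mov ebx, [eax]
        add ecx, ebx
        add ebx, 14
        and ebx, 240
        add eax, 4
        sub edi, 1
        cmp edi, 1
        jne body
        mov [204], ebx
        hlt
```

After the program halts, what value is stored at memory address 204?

after mov ebx, 4: ebx=4
after mov ecx, 3: ecx=3
after mov edi, 6: edi=6
after mov eax, 200: eax=200
after mov ebx, [eax]: ebx=M[200]=4
after add ecx, ebx: ecx=3+4=7
after add ebx, 14: ebx=4+14=18
after and ebx, 240: ebx=18&240=16
after add eax, 4: eax=200+4=204
after sub edi, 1: edi=6-1=5
cmp edi, 1  (cmp 5,1)
jne body: taken
after mov ebx, [eax]: ebx=M[204]=-5
after add ecx, ebx: ecx=7+(-5)=2
after add ebx, 14: ebx=(-5)+14=9
after and ebx, 240: ebx=9&240=0
after add eax, 4: eax=204+4=208
after sub edi, 1: edi=5-1=4
cmp edi, 1  (cmp 4,1)
jne body: taken
after mov ebx, [eax]: ebx=M[208]=16
after add ecx, ebx: ecx=2+16=18
after add ebx, 14: ebx=16+14=30
after and ebx, 240: ebx=30&240=16
after add eax, 4: eax=208+4=212
after sub edi, 1: edi=4-1=3
cmp edi, 1  (cmp 3,1)
jne body: taken
after mov ebx, [eax]: ebx=M[212]=-8
after add ecx, ebx: ecx=18+(-8)=10
after add ebx, 14: ebx=(-8)+14=6
after and ebx, 240: ebx=6&240=0
after add eax, 4: eax=212+4=216
after sub edi, 1: edi=3-1=2
cmp edi, 1  (cmp 2,1)
jne body: taken
after mov ebx, [eax]: ebx=M[216]=-2
after add ecx, ebx: ecx=10+(-2)=8
after add ebx, 14: ebx=(-2)+14=12
after and ebx, 240: ebx=12&240=0
after add eax, 4: eax=216+4=220
after sub edi, 1: edi=2-1=1
cmp edi, 1  (cmp 1,1)
jne body: not taken
mov [204], ebx → M[204]=0
halt.

0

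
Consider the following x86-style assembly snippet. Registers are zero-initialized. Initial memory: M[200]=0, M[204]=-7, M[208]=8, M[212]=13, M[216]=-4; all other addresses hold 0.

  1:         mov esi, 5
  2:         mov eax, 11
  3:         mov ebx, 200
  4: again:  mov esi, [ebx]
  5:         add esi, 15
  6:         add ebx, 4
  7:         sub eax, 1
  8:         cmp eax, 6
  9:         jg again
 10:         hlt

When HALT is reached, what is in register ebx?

mov esi, 5 → esi=5
mov eax, 11 → eax=11
mov ebx, 200 → ebx=200
mov esi, [ebx] → esi=M[200]=0
add esi, 15 → esi=0+15=15
add ebx, 4 → ebx=200+4=204
sub eax, 1 → eax=11-1=10
cmp eax, 6  (cmp 10,6)
jg again: taken
mov esi, [ebx] → esi=M[204]=-7
add esi, 15 → esi=(-7)+15=8
add ebx, 4 → ebx=204+4=208
sub eax, 1 → eax=10-1=9
cmp eax, 6  (cmp 9,6)
jg again: taken
mov esi, [ebx] → esi=M[208]=8
add esi, 15 → esi=8+15=23
add ebx, 4 → ebx=208+4=212
sub eax, 1 → eax=9-1=8
cmp eax, 6  (cmp 8,6)
jg again: taken
mov esi, [ebx] → esi=M[212]=13
add esi, 15 → esi=13+15=28
add ebx, 4 → ebx=212+4=216
sub eax, 1 → eax=8-1=7
cmp eax, 6  (cmp 7,6)
jg again: taken
mov esi, [ebx] → esi=M[216]=-4
add esi, 15 → esi=(-4)+15=11
add ebx, 4 → ebx=216+4=220
sub eax, 1 → eax=7-1=6
cmp eax, 6  (cmp 6,6)
jg again: not taken
halt.

220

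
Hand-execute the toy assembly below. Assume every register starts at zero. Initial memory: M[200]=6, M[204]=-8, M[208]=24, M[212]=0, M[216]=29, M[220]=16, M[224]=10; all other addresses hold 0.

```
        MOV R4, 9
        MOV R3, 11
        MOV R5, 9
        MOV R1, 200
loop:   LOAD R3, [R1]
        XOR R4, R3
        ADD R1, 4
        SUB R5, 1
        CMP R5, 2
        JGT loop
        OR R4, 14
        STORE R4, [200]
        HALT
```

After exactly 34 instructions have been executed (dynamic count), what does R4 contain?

after MOV R4, 9: R4=9
after MOV R3, 11: R3=11
after MOV R5, 9: R5=9
after MOV R1, 200: R1=200
after LOAD R3, [R1]: R3=M[200]=6
after XOR R4, R3: R4=9^6=15
after ADD R1, 4: R1=200+4=204
after SUB R5, 1: R5=9-1=8
CMP R5, 2  (cmp 8,2)
JGT loop: taken
after LOAD R3, [R1]: R3=M[204]=-8
after XOR R4, R3: R4=15^(-8)=-9
after ADD R1, 4: R1=204+4=208
after SUB R5, 1: R5=8-1=7
CMP R5, 2  (cmp 7,2)
JGT loop: taken
after LOAD R3, [R1]: R3=M[208]=24
after XOR R4, R3: R4=(-9)^24=-17
after ADD R1, 4: R1=208+4=212
after SUB R5, 1: R5=7-1=6
CMP R5, 2  (cmp 6,2)
JGT loop: taken
after LOAD R3, [R1]: R3=M[212]=0
after XOR R4, R3: R4=(-17)^0=-17
after ADD R1, 4: R1=212+4=216
after SUB R5, 1: R5=6-1=5
CMP R5, 2  (cmp 5,2)
JGT loop: taken
after LOAD R3, [R1]: R3=M[216]=29
after XOR R4, R3: R4=(-17)^29=-14
after ADD R1, 4: R1=216+4=220
after SUB R5, 1: R5=5-1=4
CMP R5, 2  (cmp 4,2)
JGT loop: taken
After step 34: R4 = -14.

-14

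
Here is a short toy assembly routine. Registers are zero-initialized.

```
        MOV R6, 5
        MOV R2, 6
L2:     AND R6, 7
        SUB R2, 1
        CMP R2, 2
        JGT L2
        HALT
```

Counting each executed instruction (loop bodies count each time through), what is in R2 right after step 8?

4

MOV R6, 5 → R6=5
MOV R2, 6 → R2=6
AND R6, 7 → R6=5&7=5
SUB R2, 1 → R2=6-1=5
CMP R2, 2  (cmp 5,2)
JGT L2: taken
AND R6, 7 → R6=5&7=5
SUB R2, 1 → R2=5-1=4
After step 8: R2 = 4.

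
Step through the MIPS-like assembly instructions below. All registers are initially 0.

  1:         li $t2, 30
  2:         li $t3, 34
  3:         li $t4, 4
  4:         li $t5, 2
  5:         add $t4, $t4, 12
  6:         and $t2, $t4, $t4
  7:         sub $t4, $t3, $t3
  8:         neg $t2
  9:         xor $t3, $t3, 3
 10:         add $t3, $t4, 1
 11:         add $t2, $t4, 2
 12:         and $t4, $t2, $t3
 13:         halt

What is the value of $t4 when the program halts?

0

$t2=30
$t3=34
$t4=4
$t5=2
$t4=4+12=16
$t2=16&16=16
$t4=34-34=0
$t2=-(16)=-16
$t3=34^3=33
$t3=0+1=1
$t2=0+2=2
$t4=2&1=0
halt.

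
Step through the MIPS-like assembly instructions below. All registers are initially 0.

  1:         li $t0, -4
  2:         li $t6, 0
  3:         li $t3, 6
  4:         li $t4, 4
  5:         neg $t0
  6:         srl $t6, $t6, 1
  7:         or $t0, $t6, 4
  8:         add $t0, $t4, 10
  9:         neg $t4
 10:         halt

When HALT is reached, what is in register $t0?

14

li $t0, -4 → $t0=-4
li $t6, 0 → $t6=0
li $t3, 6 → $t3=6
li $t4, 4 → $t4=4
neg $t0 → $t0=-(-4)=4
srl $t6, $t6, 1 → $t6=0>>1=0
or $t0, $t6, 4 → $t0=0|4=4
add $t0, $t4, 10 → $t0=4+10=14
neg $t4 → $t4=-(4)=-4
halt.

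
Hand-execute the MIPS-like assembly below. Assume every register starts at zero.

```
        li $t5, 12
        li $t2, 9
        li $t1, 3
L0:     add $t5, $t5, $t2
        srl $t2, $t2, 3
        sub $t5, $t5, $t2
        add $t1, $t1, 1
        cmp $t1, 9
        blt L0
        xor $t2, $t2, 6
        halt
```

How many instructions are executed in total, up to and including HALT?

after li $t5, 12: $t5=12
after li $t2, 9: $t2=9
after li $t1, 3: $t1=3
after add $t5, $t5, $t2: $t5=12+9=21
after srl $t2, $t2, 3: $t2=9>>3=1
after sub $t5, $t5, $t2: $t5=21-1=20
after add $t1, $t1, 1: $t1=3+1=4
cmp $t1, 9  (cmp 4,9)
blt L0: taken
after add $t5, $t5, $t2: $t5=20+1=21
after srl $t2, $t2, 3: $t2=1>>3=0
after sub $t5, $t5, $t2: $t5=21-0=21
after add $t1, $t1, 1: $t1=4+1=5
cmp $t1, 9  (cmp 5,9)
blt L0: taken
after add $t5, $t5, $t2: $t5=21+0=21
after srl $t2, $t2, 3: $t2=0>>3=0
after sub $t5, $t5, $t2: $t5=21-0=21
after add $t1, $t1, 1: $t1=5+1=6
cmp $t1, 9  (cmp 6,9)
blt L0: taken
after add $t5, $t5, $t2: $t5=21+0=21
after srl $t2, $t2, 3: $t2=0>>3=0
after sub $t5, $t5, $t2: $t5=21-0=21
after add $t1, $t1, 1: $t1=6+1=7
cmp $t1, 9  (cmp 7,9)
blt L0: taken
after add $t5, $t5, $t2: $t5=21+0=21
after srl $t2, $t2, 3: $t2=0>>3=0
after sub $t5, $t5, $t2: $t5=21-0=21
after add $t1, $t1, 1: $t1=7+1=8
cmp $t1, 9  (cmp 8,9)
blt L0: taken
after add $t5, $t5, $t2: $t5=21+0=21
after srl $t2, $t2, 3: $t2=0>>3=0
after sub $t5, $t5, $t2: $t5=21-0=21
after add $t1, $t1, 1: $t1=8+1=9
cmp $t1, 9  (cmp 9,9)
blt L0: not taken
after xor $t2, $t2, 6: $t2=0^6=6
halt.
Total executed instructions: 41.

41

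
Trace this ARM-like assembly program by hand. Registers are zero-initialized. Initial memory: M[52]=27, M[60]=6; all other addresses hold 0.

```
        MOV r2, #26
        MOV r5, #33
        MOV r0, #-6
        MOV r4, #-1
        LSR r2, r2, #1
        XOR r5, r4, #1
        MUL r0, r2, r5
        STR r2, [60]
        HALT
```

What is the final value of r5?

r2=26
r5=33
r0=-6
r4=-1
r2=26>>1=13
r5=(-1)^1=-2
r0=13*(-2)=-26
STR r2, [60] → M[60]=13
halt.

-2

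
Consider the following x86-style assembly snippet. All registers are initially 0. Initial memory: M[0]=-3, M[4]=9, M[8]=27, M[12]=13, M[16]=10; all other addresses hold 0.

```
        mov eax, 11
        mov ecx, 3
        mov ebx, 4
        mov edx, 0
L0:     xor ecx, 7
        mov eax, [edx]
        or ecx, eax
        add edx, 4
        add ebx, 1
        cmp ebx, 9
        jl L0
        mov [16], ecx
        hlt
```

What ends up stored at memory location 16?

after mov eax, 11: eax=11
after mov ecx, 3: ecx=3
after mov ebx, 4: ebx=4
after mov edx, 0: edx=0
after xor ecx, 7: ecx=3^7=4
after mov eax, [edx]: eax=M[0]=-3
after or ecx, eax: ecx=4|(-3)=-3
after add edx, 4: edx=0+4=4
after add ebx, 1: ebx=4+1=5
cmp ebx, 9  (cmp 5,9)
jl L0: taken
after xor ecx, 7: ecx=(-3)^7=-6
after mov eax, [edx]: eax=M[4]=9
after or ecx, eax: ecx=(-6)|9=-5
after add edx, 4: edx=4+4=8
after add ebx, 1: ebx=5+1=6
cmp ebx, 9  (cmp 6,9)
jl L0: taken
after xor ecx, 7: ecx=(-5)^7=-4
after mov eax, [edx]: eax=M[8]=27
after or ecx, eax: ecx=(-4)|27=-1
after add edx, 4: edx=8+4=12
after add ebx, 1: ebx=6+1=7
cmp ebx, 9  (cmp 7,9)
jl L0: taken
after xor ecx, 7: ecx=(-1)^7=-8
after mov eax, [edx]: eax=M[12]=13
after or ecx, eax: ecx=(-8)|13=-3
after add edx, 4: edx=12+4=16
after add ebx, 1: ebx=7+1=8
cmp ebx, 9  (cmp 8,9)
jl L0: taken
after xor ecx, 7: ecx=(-3)^7=-6
after mov eax, [edx]: eax=M[16]=10
after or ecx, eax: ecx=(-6)|10=-6
after add edx, 4: edx=16+4=20
after add ebx, 1: ebx=8+1=9
cmp ebx, 9  (cmp 9,9)
jl L0: not taken
mov [16], ecx → M[16]=-6
halt.

-6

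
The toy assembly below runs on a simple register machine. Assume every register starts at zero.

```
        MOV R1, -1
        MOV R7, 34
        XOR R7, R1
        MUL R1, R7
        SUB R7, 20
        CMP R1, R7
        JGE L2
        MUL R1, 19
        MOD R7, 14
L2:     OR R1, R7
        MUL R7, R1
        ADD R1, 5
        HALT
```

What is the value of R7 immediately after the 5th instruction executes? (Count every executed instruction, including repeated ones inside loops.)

-55

after MOV R1, -1: R1=-1
after MOV R7, 34: R7=34
after XOR R7, R1: R7=34^(-1)=-35
after MUL R1, R7: R1=(-1)*(-35)=35
after SUB R7, 20: R7=(-35)-20=-55
After step 5: R7 = -55.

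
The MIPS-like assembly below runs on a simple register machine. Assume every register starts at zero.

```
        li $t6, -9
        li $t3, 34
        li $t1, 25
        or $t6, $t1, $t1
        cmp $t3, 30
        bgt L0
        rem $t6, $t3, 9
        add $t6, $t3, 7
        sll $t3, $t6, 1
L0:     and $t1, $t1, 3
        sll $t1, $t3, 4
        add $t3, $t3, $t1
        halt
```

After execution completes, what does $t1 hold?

li $t6, -9 → $t6=-9
li $t3, 34 → $t3=34
li $t1, 25 → $t1=25
or $t6, $t1, $t1 → $t6=25|25=25
cmp $t3, 30  (cmp 34,30)
bgt L0: taken
and $t1, $t1, 3 → $t1=25&3=1
sll $t1, $t3, 4 → $t1=34<<4=544
add $t3, $t3, $t1 → $t3=34+544=578
halt.

544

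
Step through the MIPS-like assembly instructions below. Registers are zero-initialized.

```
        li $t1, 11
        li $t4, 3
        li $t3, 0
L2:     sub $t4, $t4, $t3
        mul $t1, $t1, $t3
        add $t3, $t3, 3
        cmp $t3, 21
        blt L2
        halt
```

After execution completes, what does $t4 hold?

$t1=11
$t4=3
$t3=0
$t4=3-0=3
$t1=11*0=0
$t3=0+3=3
cmp $t3, 21  (cmp 3,21)
blt L2: taken
$t4=3-3=0
$t1=0*3=0
$t3=3+3=6
cmp $t3, 21  (cmp 6,21)
blt L2: taken
$t4=0-6=-6
$t1=0*6=0
$t3=6+3=9
cmp $t3, 21  (cmp 9,21)
blt L2: taken
$t4=(-6)-9=-15
$t1=0*9=0
$t3=9+3=12
cmp $t3, 21  (cmp 12,21)
blt L2: taken
$t4=(-15)-12=-27
$t1=0*12=0
$t3=12+3=15
cmp $t3, 21  (cmp 15,21)
blt L2: taken
$t4=(-27)-15=-42
$t1=0*15=0
$t3=15+3=18
cmp $t3, 21  (cmp 18,21)
blt L2: taken
$t4=(-42)-18=-60
$t1=0*18=0
$t3=18+3=21
cmp $t3, 21  (cmp 21,21)
blt L2: not taken
halt.

-60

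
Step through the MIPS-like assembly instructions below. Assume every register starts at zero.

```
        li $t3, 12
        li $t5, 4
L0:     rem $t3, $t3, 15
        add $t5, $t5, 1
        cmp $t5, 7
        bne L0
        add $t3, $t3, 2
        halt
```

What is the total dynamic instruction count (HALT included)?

li $t3, 12 → $t3=12
li $t5, 4 → $t5=4
rem $t3, $t3, 15 → $t3=12%15=12
add $t5, $t5, 1 → $t5=4+1=5
cmp $t5, 7  (cmp 5,7)
bne L0: taken
rem $t3, $t3, 15 → $t3=12%15=12
add $t5, $t5, 1 → $t5=5+1=6
cmp $t5, 7  (cmp 6,7)
bne L0: taken
rem $t3, $t3, 15 → $t3=12%15=12
add $t5, $t5, 1 → $t5=6+1=7
cmp $t5, 7  (cmp 7,7)
bne L0: not taken
add $t3, $t3, 2 → $t3=12+2=14
halt.
Total executed instructions: 16.

16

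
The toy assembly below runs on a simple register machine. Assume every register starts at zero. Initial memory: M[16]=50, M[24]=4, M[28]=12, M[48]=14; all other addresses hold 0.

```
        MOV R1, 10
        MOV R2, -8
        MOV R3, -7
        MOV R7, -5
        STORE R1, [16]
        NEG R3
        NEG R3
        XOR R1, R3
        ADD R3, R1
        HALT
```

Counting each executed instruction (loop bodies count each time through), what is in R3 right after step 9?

MOV R1, 10 → R1=10
MOV R2, -8 → R2=-8
MOV R3, -7 → R3=-7
MOV R7, -5 → R7=-5
STORE R1, [16] → M[16]=10
NEG R3 → R3=-(-7)=7
NEG R3 → R3=-(7)=-7
XOR R1, R3 → R1=10^(-7)=-13
ADD R3, R1 → R3=(-7)+(-13)=-20
After step 9: R3 = -20.

-20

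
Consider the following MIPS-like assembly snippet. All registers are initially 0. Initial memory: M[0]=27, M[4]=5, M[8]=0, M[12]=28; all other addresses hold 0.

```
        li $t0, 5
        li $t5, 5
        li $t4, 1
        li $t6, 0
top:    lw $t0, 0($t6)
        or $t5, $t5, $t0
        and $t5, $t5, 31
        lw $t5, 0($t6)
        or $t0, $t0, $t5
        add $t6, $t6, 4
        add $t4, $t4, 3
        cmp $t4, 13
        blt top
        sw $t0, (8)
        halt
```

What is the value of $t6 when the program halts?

after li $t0, 5: $t0=5
after li $t5, 5: $t5=5
after li $t4, 1: $t4=1
after li $t6, 0: $t6=0
after lw $t0, 0($t6): $t0=M[0]=27
after or $t5, $t5, $t0: $t5=5|27=31
after and $t5, $t5, 31: $t5=31&31=31
after lw $t5, 0($t6): $t5=M[0]=27
after or $t0, $t0, $t5: $t0=27|27=27
after add $t6, $t6, 4: $t6=0+4=4
after add $t4, $t4, 3: $t4=1+3=4
cmp $t4, 13  (cmp 4,13)
blt top: taken
after lw $t0, 0($t6): $t0=M[4]=5
after or $t5, $t5, $t0: $t5=27|5=31
after and $t5, $t5, 31: $t5=31&31=31
after lw $t5, 0($t6): $t5=M[4]=5
after or $t0, $t0, $t5: $t0=5|5=5
after add $t6, $t6, 4: $t6=4+4=8
after add $t4, $t4, 3: $t4=4+3=7
cmp $t4, 13  (cmp 7,13)
blt top: taken
after lw $t0, 0($t6): $t0=M[8]=0
after or $t5, $t5, $t0: $t5=5|0=5
after and $t5, $t5, 31: $t5=5&31=5
after lw $t5, 0($t6): $t5=M[8]=0
after or $t0, $t0, $t5: $t0=0|0=0
after add $t6, $t6, 4: $t6=8+4=12
after add $t4, $t4, 3: $t4=7+3=10
cmp $t4, 13  (cmp 10,13)
blt top: taken
after lw $t0, 0($t6): $t0=M[12]=28
after or $t5, $t5, $t0: $t5=0|28=28
after and $t5, $t5, 31: $t5=28&31=28
after lw $t5, 0($t6): $t5=M[12]=28
after or $t0, $t0, $t5: $t0=28|28=28
after add $t6, $t6, 4: $t6=12+4=16
after add $t4, $t4, 3: $t4=10+3=13
cmp $t4, 13  (cmp 13,13)
blt top: not taken
sw $t0, (8) → M[8]=28
halt.

16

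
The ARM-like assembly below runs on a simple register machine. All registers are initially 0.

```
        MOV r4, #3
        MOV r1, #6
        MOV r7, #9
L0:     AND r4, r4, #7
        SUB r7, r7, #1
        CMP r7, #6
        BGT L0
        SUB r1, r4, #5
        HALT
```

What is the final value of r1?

MOV r4, #3 → r4=3
MOV r1, #6 → r1=6
MOV r7, #9 → r7=9
AND r4, r4, #7 → r4=3&7=3
SUB r7, r7, #1 → r7=9-1=8
CMP r7, #6  (cmp 8,6)
BGT L0: taken
AND r4, r4, #7 → r4=3&7=3
SUB r7, r7, #1 → r7=8-1=7
CMP r7, #6  (cmp 7,6)
BGT L0: taken
AND r4, r4, #7 → r4=3&7=3
SUB r7, r7, #1 → r7=7-1=6
CMP r7, #6  (cmp 6,6)
BGT L0: not taken
SUB r1, r4, #5 → r1=3-5=-2
halt.

-2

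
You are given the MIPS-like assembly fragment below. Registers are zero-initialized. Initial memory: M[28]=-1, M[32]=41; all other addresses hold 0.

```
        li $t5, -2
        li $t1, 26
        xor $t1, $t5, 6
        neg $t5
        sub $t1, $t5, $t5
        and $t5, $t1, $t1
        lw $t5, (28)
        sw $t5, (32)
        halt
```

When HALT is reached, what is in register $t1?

li $t5, -2 → $t5=-2
li $t1, 26 → $t1=26
xor $t1, $t5, 6 → $t1=(-2)^6=-8
neg $t5 → $t5=-(-2)=2
sub $t1, $t5, $t5 → $t1=2-2=0
and $t5, $t1, $t1 → $t5=0&0=0
lw $t5, (28) → $t5=M[28]=-1
sw $t5, (32) → M[32]=-1
halt.

0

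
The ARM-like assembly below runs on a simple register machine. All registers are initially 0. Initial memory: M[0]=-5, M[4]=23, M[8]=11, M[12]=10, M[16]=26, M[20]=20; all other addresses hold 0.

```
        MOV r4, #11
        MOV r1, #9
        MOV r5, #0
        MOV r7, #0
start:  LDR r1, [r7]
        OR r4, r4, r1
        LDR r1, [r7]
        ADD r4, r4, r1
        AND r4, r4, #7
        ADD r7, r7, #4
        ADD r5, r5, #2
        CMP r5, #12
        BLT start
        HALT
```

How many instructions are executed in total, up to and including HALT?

r4=11
r1=9
r5=0
r7=0
r1=M[0]=-5
r4=11|(-5)=-5
r1=M[0]=-5
r4=(-5)+(-5)=-10
r4=(-10)&7=6
r7=0+4=4
r5=0+2=2
CMP r5, #12  (cmp 2,12)
BLT start: taken
r1=M[4]=23
r4=6|23=23
r1=M[4]=23
r4=23+23=46
r4=46&7=6
r7=4+4=8
r5=2+2=4
CMP r5, #12  (cmp 4,12)
BLT start: taken
r1=M[8]=11
r4=6|11=15
r1=M[8]=11
r4=15+11=26
r4=26&7=2
r7=8+4=12
r5=4+2=6
CMP r5, #12  (cmp 6,12)
BLT start: taken
r1=M[12]=10
r4=2|10=10
r1=M[12]=10
r4=10+10=20
r4=20&7=4
r7=12+4=16
r5=6+2=8
CMP r5, #12  (cmp 8,12)
BLT start: taken
r1=M[16]=26
r4=4|26=30
r1=M[16]=26
r4=30+26=56
r4=56&7=0
r7=16+4=20
r5=8+2=10
CMP r5, #12  (cmp 10,12)
BLT start: taken
r1=M[20]=20
r4=0|20=20
r1=M[20]=20
r4=20+20=40
r4=40&7=0
r7=20+4=24
r5=10+2=12
CMP r5, #12  (cmp 12,12)
BLT start: not taken
halt.
Total executed instructions: 59.

59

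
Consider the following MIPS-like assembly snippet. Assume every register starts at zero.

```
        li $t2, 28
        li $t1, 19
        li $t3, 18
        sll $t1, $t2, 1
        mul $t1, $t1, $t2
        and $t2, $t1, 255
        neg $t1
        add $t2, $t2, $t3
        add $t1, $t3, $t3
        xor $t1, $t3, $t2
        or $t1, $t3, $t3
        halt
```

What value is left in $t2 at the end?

$t2=28
$t1=19
$t3=18
$t1=28<<1=56
$t1=56*28=1568
$t2=1568&255=32
$t1=-(1568)=-1568
$t2=32+18=50
$t1=18+18=36
$t1=18^50=32
$t1=18|18=18
halt.

50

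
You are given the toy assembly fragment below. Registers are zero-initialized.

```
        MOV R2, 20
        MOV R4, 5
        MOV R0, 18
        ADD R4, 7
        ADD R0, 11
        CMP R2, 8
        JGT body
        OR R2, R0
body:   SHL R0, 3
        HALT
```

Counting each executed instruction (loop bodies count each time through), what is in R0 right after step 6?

MOV R2, 20 → R2=20
MOV R4, 5 → R4=5
MOV R0, 18 → R0=18
ADD R4, 7 → R4=5+7=12
ADD R0, 11 → R0=18+11=29
CMP R2, 8  (cmp 20,8)
After step 6: R0 = 29.

29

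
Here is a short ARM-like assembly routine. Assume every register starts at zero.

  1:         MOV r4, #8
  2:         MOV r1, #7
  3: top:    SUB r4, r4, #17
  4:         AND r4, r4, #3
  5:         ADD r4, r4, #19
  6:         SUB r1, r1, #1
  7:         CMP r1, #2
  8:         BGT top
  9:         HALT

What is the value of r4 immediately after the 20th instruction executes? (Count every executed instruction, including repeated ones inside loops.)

22

after MOV r4, #8: r4=8
after MOV r1, #7: r1=7
after SUB r4, r4, #17: r4=8-17=-9
after AND r4, r4, #3: r4=(-9)&3=3
after ADD r4, r4, #19: r4=3+19=22
after SUB r1, r1, #1: r1=7-1=6
CMP r1, #2  (cmp 6,2)
BGT top: taken
after SUB r4, r4, #17: r4=22-17=5
after AND r4, r4, #3: r4=5&3=1
after ADD r4, r4, #19: r4=1+19=20
after SUB r1, r1, #1: r1=6-1=5
CMP r1, #2  (cmp 5,2)
BGT top: taken
after SUB r4, r4, #17: r4=20-17=3
after AND r4, r4, #3: r4=3&3=3
after ADD r4, r4, #19: r4=3+19=22
after SUB r1, r1, #1: r1=5-1=4
CMP r1, #2  (cmp 4,2)
BGT top: taken
After step 20: r4 = 22.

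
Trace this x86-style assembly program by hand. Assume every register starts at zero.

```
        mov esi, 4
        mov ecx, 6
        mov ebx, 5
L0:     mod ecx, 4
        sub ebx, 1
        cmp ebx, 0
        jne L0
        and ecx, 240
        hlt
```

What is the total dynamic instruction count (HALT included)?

25

mov esi, 4 → esi=4
mov ecx, 6 → ecx=6
mov ebx, 5 → ebx=5
mod ecx, 4 → ecx=6%4=2
sub ebx, 1 → ebx=5-1=4
cmp ebx, 0  (cmp 4,0)
jne L0: taken
mod ecx, 4 → ecx=2%4=2
sub ebx, 1 → ebx=4-1=3
cmp ebx, 0  (cmp 3,0)
jne L0: taken
mod ecx, 4 → ecx=2%4=2
sub ebx, 1 → ebx=3-1=2
cmp ebx, 0  (cmp 2,0)
jne L0: taken
mod ecx, 4 → ecx=2%4=2
sub ebx, 1 → ebx=2-1=1
cmp ebx, 0  (cmp 1,0)
jne L0: taken
mod ecx, 4 → ecx=2%4=2
sub ebx, 1 → ebx=1-1=0
cmp ebx, 0  (cmp 0,0)
jne L0: not taken
and ecx, 240 → ecx=2&240=0
halt.
Total executed instructions: 25.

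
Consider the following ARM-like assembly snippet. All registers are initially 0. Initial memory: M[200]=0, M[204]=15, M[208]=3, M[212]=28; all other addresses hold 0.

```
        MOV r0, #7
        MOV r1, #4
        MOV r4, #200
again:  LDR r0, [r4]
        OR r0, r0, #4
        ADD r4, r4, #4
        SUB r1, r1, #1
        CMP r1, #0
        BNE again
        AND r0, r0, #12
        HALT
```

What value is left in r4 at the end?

r0=7
r1=4
r4=200
r0=M[200]=0
r0=0|4=4
r4=200+4=204
r1=4-1=3
CMP r1, #0  (cmp 3,0)
BNE again: taken
r0=M[204]=15
r0=15|4=15
r4=204+4=208
r1=3-1=2
CMP r1, #0  (cmp 2,0)
BNE again: taken
r0=M[208]=3
r0=3|4=7
r4=208+4=212
r1=2-1=1
CMP r1, #0  (cmp 1,0)
BNE again: taken
r0=M[212]=28
r0=28|4=28
r4=212+4=216
r1=1-1=0
CMP r1, #0  (cmp 0,0)
BNE again: not taken
r0=28&12=12
halt.

216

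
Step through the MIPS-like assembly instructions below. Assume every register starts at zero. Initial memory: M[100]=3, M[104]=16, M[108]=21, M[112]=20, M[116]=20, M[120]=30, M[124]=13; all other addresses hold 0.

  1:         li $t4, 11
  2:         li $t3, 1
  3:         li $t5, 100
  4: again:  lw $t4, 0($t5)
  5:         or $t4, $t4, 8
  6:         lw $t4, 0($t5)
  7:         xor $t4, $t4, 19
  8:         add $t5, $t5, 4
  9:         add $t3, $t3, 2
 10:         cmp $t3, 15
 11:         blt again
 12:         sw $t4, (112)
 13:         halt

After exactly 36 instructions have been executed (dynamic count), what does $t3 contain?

9

$t4=11
$t3=1
$t5=100
$t4=M[100]=3
$t4=3|8=11
$t4=M[100]=3
$t4=3^19=16
$t5=100+4=104
$t3=1+2=3
cmp $t3, 15  (cmp 3,15)
blt again: taken
$t4=M[104]=16
$t4=16|8=24
$t4=M[104]=16
$t4=16^19=3
$t5=104+4=108
$t3=3+2=5
cmp $t3, 15  (cmp 5,15)
blt again: taken
$t4=M[108]=21
$t4=21|8=29
$t4=M[108]=21
$t4=21^19=6
$t5=108+4=112
$t3=5+2=7
cmp $t3, 15  (cmp 7,15)
blt again: taken
$t4=M[112]=20
$t4=20|8=28
$t4=M[112]=20
$t4=20^19=7
$t5=112+4=116
$t3=7+2=9
cmp $t3, 15  (cmp 9,15)
blt again: taken
$t4=M[116]=20
After step 36: $t3 = 9.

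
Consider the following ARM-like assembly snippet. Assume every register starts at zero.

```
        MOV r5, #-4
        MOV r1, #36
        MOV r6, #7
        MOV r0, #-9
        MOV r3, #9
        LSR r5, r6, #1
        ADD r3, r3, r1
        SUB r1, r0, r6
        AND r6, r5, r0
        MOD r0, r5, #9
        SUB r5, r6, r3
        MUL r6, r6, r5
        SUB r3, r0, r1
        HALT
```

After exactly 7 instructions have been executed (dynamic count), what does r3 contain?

after MOV r5, #-4: r5=-4
after MOV r1, #36: r1=36
after MOV r6, #7: r6=7
after MOV r0, #-9: r0=-9
after MOV r3, #9: r3=9
after LSR r5, r6, #1: r5=7>>1=3
after ADD r3, r3, r1: r3=9+36=45
After step 7: r3 = 45.

45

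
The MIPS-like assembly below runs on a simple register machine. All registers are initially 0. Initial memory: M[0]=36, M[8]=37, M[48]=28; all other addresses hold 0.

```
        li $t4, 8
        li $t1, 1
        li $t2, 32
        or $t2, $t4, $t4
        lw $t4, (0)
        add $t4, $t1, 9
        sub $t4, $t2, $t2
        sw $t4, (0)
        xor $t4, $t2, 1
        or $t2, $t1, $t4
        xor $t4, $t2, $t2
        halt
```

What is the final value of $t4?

0

$t4=8
$t1=1
$t2=32
$t2=8|8=8
$t4=M[0]=36
$t4=1+9=10
$t4=8-8=0
sw $t4, (0) → M[0]=0
$t4=8^1=9
$t2=1|9=9
$t4=9^9=0
halt.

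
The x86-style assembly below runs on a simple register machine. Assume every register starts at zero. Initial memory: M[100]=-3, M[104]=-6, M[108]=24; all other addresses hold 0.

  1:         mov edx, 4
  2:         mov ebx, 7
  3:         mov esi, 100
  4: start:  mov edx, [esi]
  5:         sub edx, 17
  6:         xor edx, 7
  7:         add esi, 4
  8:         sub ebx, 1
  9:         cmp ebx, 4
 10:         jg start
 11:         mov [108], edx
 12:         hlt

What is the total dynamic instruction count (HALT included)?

26

mov edx, 4 → edx=4
mov ebx, 7 → ebx=7
mov esi, 100 → esi=100
mov edx, [esi] → edx=M[100]=-3
sub edx, 17 → edx=(-3)-17=-20
xor edx, 7 → edx=(-20)^7=-21
add esi, 4 → esi=100+4=104
sub ebx, 1 → ebx=7-1=6
cmp ebx, 4  (cmp 6,4)
jg start: taken
mov edx, [esi] → edx=M[104]=-6
sub edx, 17 → edx=(-6)-17=-23
xor edx, 7 → edx=(-23)^7=-18
add esi, 4 → esi=104+4=108
sub ebx, 1 → ebx=6-1=5
cmp ebx, 4  (cmp 5,4)
jg start: taken
mov edx, [esi] → edx=M[108]=24
sub edx, 17 → edx=24-17=7
xor edx, 7 → edx=7^7=0
add esi, 4 → esi=108+4=112
sub ebx, 1 → ebx=5-1=4
cmp ebx, 4  (cmp 4,4)
jg start: not taken
mov [108], edx → M[108]=0
halt.
Total executed instructions: 26.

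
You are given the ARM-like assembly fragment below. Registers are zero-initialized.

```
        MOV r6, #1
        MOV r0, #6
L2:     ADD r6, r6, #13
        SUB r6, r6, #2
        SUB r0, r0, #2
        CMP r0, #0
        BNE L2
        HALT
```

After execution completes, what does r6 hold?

34

MOV r6, #1 → r6=1
MOV r0, #6 → r0=6
ADD r6, r6, #13 → r6=1+13=14
SUB r6, r6, #2 → r6=14-2=12
SUB r0, r0, #2 → r0=6-2=4
CMP r0, #0  (cmp 4,0)
BNE L2: taken
ADD r6, r6, #13 → r6=12+13=25
SUB r6, r6, #2 → r6=25-2=23
SUB r0, r0, #2 → r0=4-2=2
CMP r0, #0  (cmp 2,0)
BNE L2: taken
ADD r6, r6, #13 → r6=23+13=36
SUB r6, r6, #2 → r6=36-2=34
SUB r0, r0, #2 → r0=2-2=0
CMP r0, #0  (cmp 0,0)
BNE L2: not taken
halt.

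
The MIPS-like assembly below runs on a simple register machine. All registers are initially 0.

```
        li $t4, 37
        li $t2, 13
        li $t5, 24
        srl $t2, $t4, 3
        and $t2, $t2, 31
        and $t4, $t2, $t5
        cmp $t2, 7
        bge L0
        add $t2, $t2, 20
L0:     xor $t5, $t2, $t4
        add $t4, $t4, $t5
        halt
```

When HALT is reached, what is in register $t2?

24

after li $t4, 37: $t4=37
after li $t2, 13: $t2=13
after li $t5, 24: $t5=24
after srl $t2, $t4, 3: $t2=37>>3=4
after and $t2, $t2, 31: $t2=4&31=4
after and $t4, $t2, $t5: $t4=4&24=0
cmp $t2, 7  (cmp 4,7)
bge L0: not taken
after add $t2, $t2, 20: $t2=4+20=24
after xor $t5, $t2, $t4: $t5=24^0=24
after add $t4, $t4, $t5: $t4=0+24=24
halt.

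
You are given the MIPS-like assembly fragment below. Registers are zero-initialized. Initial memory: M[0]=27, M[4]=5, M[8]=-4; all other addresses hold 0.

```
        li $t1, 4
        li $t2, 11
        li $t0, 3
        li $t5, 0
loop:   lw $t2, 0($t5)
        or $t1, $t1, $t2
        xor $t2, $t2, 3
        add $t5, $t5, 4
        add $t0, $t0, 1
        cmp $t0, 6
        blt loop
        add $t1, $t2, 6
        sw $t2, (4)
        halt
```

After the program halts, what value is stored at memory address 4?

after li $t1, 4: $t1=4
after li $t2, 11: $t2=11
after li $t0, 3: $t0=3
after li $t5, 0: $t5=0
after lw $t2, 0($t5): $t2=M[0]=27
after or $t1, $t1, $t2: $t1=4|27=31
after xor $t2, $t2, 3: $t2=27^3=24
after add $t5, $t5, 4: $t5=0+4=4
after add $t0, $t0, 1: $t0=3+1=4
cmp $t0, 6  (cmp 4,6)
blt loop: taken
after lw $t2, 0($t5): $t2=M[4]=5
after or $t1, $t1, $t2: $t1=31|5=31
after xor $t2, $t2, 3: $t2=5^3=6
after add $t5, $t5, 4: $t5=4+4=8
after add $t0, $t0, 1: $t0=4+1=5
cmp $t0, 6  (cmp 5,6)
blt loop: taken
after lw $t2, 0($t5): $t2=M[8]=-4
after or $t1, $t1, $t2: $t1=31|(-4)=-1
after xor $t2, $t2, 3: $t2=(-4)^3=-1
after add $t5, $t5, 4: $t5=8+4=12
after add $t0, $t0, 1: $t0=5+1=6
cmp $t0, 6  (cmp 6,6)
blt loop: not taken
after add $t1, $t2, 6: $t1=(-1)+6=5
sw $t2, (4) → M[4]=-1
halt.

-1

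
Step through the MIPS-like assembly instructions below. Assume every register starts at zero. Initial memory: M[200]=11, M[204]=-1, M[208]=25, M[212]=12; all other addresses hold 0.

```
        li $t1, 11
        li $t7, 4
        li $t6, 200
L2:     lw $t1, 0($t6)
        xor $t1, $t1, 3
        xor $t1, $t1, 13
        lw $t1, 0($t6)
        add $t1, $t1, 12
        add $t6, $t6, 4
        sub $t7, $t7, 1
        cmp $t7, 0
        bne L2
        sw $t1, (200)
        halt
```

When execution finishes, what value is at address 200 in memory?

24

after li $t1, 11: $t1=11
after li $t7, 4: $t7=4
after li $t6, 200: $t6=200
after lw $t1, 0($t6): $t1=M[200]=11
after xor $t1, $t1, 3: $t1=11^3=8
after xor $t1, $t1, 13: $t1=8^13=5
after lw $t1, 0($t6): $t1=M[200]=11
after add $t1, $t1, 12: $t1=11+12=23
after add $t6, $t6, 4: $t6=200+4=204
after sub $t7, $t7, 1: $t7=4-1=3
cmp $t7, 0  (cmp 3,0)
bne L2: taken
after lw $t1, 0($t6): $t1=M[204]=-1
after xor $t1, $t1, 3: $t1=(-1)^3=-4
after xor $t1, $t1, 13: $t1=(-4)^13=-15
after lw $t1, 0($t6): $t1=M[204]=-1
after add $t1, $t1, 12: $t1=(-1)+12=11
after add $t6, $t6, 4: $t6=204+4=208
after sub $t7, $t7, 1: $t7=3-1=2
cmp $t7, 0  (cmp 2,0)
bne L2: taken
after lw $t1, 0($t6): $t1=M[208]=25
after xor $t1, $t1, 3: $t1=25^3=26
after xor $t1, $t1, 13: $t1=26^13=23
after lw $t1, 0($t6): $t1=M[208]=25
after add $t1, $t1, 12: $t1=25+12=37
after add $t6, $t6, 4: $t6=208+4=212
after sub $t7, $t7, 1: $t7=2-1=1
cmp $t7, 0  (cmp 1,0)
bne L2: taken
after lw $t1, 0($t6): $t1=M[212]=12
after xor $t1, $t1, 3: $t1=12^3=15
after xor $t1, $t1, 13: $t1=15^13=2
after lw $t1, 0($t6): $t1=M[212]=12
after add $t1, $t1, 12: $t1=12+12=24
after add $t6, $t6, 4: $t6=212+4=216
after sub $t7, $t7, 1: $t7=1-1=0
cmp $t7, 0  (cmp 0,0)
bne L2: not taken
sw $t1, (200) → M[200]=24
halt.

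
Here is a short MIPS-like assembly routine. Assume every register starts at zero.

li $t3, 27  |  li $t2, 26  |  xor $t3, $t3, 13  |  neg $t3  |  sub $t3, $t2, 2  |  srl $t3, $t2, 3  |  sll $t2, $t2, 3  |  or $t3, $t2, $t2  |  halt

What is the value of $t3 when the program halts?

208

$t3=27
$t2=26
$t3=27^13=22
$t3=-(22)=-22
$t3=26-2=24
$t3=26>>3=3
$t2=26<<3=208
$t3=208|208=208
halt.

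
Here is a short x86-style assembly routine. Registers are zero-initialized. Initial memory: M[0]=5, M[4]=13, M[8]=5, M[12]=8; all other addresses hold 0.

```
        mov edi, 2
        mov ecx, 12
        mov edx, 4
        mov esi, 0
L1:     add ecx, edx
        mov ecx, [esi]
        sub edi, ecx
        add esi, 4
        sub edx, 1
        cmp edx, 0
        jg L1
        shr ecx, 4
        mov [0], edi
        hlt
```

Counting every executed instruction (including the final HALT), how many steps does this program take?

35

after mov edi, 2: edi=2
after mov ecx, 12: ecx=12
after mov edx, 4: edx=4
after mov esi, 0: esi=0
after add ecx, edx: ecx=12+4=16
after mov ecx, [esi]: ecx=M[0]=5
after sub edi, ecx: edi=2-5=-3
after add esi, 4: esi=0+4=4
after sub edx, 1: edx=4-1=3
cmp edx, 0  (cmp 3,0)
jg L1: taken
after add ecx, edx: ecx=5+3=8
after mov ecx, [esi]: ecx=M[4]=13
after sub edi, ecx: edi=(-3)-13=-16
after add esi, 4: esi=4+4=8
after sub edx, 1: edx=3-1=2
cmp edx, 0  (cmp 2,0)
jg L1: taken
after add ecx, edx: ecx=13+2=15
after mov ecx, [esi]: ecx=M[8]=5
after sub edi, ecx: edi=(-16)-5=-21
after add esi, 4: esi=8+4=12
after sub edx, 1: edx=2-1=1
cmp edx, 0  (cmp 1,0)
jg L1: taken
after add ecx, edx: ecx=5+1=6
after mov ecx, [esi]: ecx=M[12]=8
after sub edi, ecx: edi=(-21)-8=-29
after add esi, 4: esi=12+4=16
after sub edx, 1: edx=1-1=0
cmp edx, 0  (cmp 0,0)
jg L1: not taken
after shr ecx, 4: ecx=8>>4=0
mov [0], edi → M[0]=-29
halt.
Total executed instructions: 35.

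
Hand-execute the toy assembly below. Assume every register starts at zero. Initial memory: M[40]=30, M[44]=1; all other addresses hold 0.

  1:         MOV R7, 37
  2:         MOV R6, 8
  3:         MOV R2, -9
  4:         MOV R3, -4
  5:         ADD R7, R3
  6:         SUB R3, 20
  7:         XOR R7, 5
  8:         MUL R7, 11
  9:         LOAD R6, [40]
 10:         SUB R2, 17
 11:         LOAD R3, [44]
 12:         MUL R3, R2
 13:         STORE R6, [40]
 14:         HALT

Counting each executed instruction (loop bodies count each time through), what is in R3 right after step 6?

R7=37
R6=8
R2=-9
R3=-4
R7=37+(-4)=33
R3=(-4)-20=-24
After step 6: R3 = -24.

-24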